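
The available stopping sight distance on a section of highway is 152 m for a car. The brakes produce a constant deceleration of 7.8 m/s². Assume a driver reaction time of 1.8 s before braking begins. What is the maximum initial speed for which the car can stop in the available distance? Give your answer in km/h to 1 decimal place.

Stopping distance: v·t_r + v²/(2a) = 152 with t_r = 1.8 s and a = 7.800 m/s².
So v² + 28.080 v − 2371.20 = 0.
Positive root: v = −a·t_r + √((a·t_r)² + 2a·d) = −14.040 + √(197.122 + 2371.20) = 36.6386 m/s.
36.6386 m/s × 3.6 = 131.899 km/h.

Maximum speed ≈ 131.9 km/h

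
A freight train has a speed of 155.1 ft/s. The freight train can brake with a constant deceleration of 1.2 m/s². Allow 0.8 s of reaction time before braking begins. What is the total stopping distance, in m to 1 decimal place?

Total stopping distance ≈ 969.0 m

155.1 ft/s × 0.3048 = 47.2745 m/s.
Reaction distance = v·t_r = 47.2745 × 0.8 = 37.820 m.
Braking distance = v²/(2a) = 47.2745² / (2 × 1.200) = 2234.878 / 2.400 = 931.199 m.
Total = 37.820 + 931.199 = 969.019 m.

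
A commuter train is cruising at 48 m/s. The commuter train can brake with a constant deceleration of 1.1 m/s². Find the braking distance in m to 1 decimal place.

Braking distance = v²/(2a) = 48.0000² / (2 × 1.100) = 2304.000 / 2.200 = 1047.273 m.

Braking distance ≈ 1047.3 m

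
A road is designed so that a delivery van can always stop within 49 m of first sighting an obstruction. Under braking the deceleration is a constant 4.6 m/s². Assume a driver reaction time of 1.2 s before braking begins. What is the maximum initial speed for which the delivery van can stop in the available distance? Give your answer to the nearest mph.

Maximum speed ≈ 37 mph

Stopping distance: v·t_r + v²/(2a) = 49 with t_r = 1.2 s and a = 4.600 m/s².
So v² + 11.040 v − 450.80 = 0.
Positive root: v = −a·t_r + √((a·t_r)² + 2a·d) = −5.520 + √(30.470 + 450.80) = 16.4179 m/s.
16.4179 m/s ÷ 0.44704 = 36.726 mph.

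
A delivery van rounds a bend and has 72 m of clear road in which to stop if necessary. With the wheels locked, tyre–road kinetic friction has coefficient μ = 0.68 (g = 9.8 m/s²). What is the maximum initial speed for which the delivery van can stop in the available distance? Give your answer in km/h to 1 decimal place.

a = μg = 0.68 × 9.8 = 6.664 m/s².
v²/(2a) = d ⇒ v = √(2 × 6.664 × 72) = √959.62 = 30.9777 m/s.
30.9777 m/s × 3.6 = 111.520 km/h.

Maximum speed ≈ 111.5 km/h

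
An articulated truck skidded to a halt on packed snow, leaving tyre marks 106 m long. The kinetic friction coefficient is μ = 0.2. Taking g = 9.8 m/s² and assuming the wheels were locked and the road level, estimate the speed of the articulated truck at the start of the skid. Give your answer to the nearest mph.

Deceleration a = μg = 0.2 × 9.8 = 1.960 m/s².
v = √(2a·d) = √(2 × 1.960 × 106) = √415.520 = 20.3843 m/s.
= 20.3843 ÷ 0.44704 = 45.598 mph.

Initial speed ≈ 46 mph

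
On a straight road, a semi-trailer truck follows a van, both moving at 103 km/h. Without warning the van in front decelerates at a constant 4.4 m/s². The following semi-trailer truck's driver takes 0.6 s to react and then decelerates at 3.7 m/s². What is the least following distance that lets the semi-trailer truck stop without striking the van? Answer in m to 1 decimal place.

103 km/h ÷ 3.6 = 28.6111 m/s.
Leader travels v²/(2a_L) = 818.595 / 8.800 = 93.022 m before stopping.
Follower covers v·t_r = 28.6111 × 0.6 = 17.167 m while reacting, then v²/(2a_F) = 818.595 / 7.400 = 110.621 m while braking, for a total of 17.167 + 110.621 = 127.788 m.
Since a_F ≤ a_L and the follower starts braking later, the follower is never slower than the leader, so the closest approach is when both have stopped.
Minimum gap = 127.788 − 93.022 = 34.766 m.

Minimum gap ≈ 34.8 m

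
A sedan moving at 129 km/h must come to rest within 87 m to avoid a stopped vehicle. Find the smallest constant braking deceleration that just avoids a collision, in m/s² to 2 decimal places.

Required deceleration ≈ 7.38 m/s²

129 km/h ÷ 3.6 = 35.8333 m/s.
v² = 2a·d ⇒ a = v²/(2d) = 35.8333² / (2 × 87.000) = 1284.025 / 174.000 = 7.3795 m/s².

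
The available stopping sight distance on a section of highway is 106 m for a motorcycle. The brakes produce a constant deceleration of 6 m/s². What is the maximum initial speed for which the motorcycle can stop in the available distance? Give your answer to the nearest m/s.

Maximum speed ≈ 36 m/s

v²/(2a) = d ⇒ v = √(2 × 6.000 × 106) = √1272.00 = 35.6651 m/s.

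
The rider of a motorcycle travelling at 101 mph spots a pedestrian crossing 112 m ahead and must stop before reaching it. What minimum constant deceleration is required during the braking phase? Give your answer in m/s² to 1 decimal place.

Required deceleration ≈ 9.1 m/s²

101 mph × 0.44704 = 45.1510 m/s.
v² = 2a·d ⇒ a = v²/(2d) = 45.1510² / (2 × 112.000) = 2038.613 / 224.000 = 9.1010 m/s².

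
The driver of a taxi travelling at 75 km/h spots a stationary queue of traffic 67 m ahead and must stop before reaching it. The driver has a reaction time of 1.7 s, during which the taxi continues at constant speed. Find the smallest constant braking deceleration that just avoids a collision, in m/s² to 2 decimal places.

75 km/h ÷ 3.6 = 20.8333 m/s.
Distance covered during reaction = 20.8333 × 1.7 = 35.417 m.
Distance available for braking: 67 − 35.417 = 31.583 m.
v² = 2a·d ⇒ a = v²/(2d) = 20.8333² / (2 × 31.583) = 434.026 / 63.166 = 6.8712 m/s².

Required deceleration ≈ 6.87 m/s²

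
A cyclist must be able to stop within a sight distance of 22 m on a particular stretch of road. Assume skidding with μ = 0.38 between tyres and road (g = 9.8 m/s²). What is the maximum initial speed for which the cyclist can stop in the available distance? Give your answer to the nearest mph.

Maximum speed ≈ 29 mph

a = μg = 0.38 × 9.8 = 3.724 m/s².
v²/(2a) = d ⇒ v = √(2 × 3.724 × 22) = √163.86 = 12.8008 m/s.
12.8008 m/s ÷ 0.44704 = 28.635 mph.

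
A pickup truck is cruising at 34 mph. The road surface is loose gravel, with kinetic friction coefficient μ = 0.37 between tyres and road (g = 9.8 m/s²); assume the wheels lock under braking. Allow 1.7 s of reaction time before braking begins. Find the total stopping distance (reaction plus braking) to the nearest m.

Total stopping distance ≈ 58 m

34 mph × 0.44704 = 15.1994 m/s.
a = μg = 0.37 × 9.8 = 3.626 m/s².
Reaction distance = v·t_r = 15.1994 × 1.7 = 25.839 m.
Braking distance = v²/(2a) = 15.1994² / (2 × 3.626) = 231.022 / 7.252 = 31.856 m.
Total = 25.839 + 31.856 = 57.695 m.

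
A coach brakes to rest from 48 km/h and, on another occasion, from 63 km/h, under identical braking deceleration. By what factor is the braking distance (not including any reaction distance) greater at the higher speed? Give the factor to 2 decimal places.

Braking distance d = v²/(2a), so with a fixed, d ∝ v².
Factor = (63/48)² = 1.3125² = 1.7227.

Factor ≈ 1.72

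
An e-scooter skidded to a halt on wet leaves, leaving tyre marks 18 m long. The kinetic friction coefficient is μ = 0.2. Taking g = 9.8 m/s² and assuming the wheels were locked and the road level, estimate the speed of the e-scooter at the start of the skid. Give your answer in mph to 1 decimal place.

Deceleration a = μg = 0.2 × 9.8 = 1.960 m/s².
v = √(2a·d) = √(2 × 1.960 × 18) = √70.560 = 8.4000 m/s.
= 8.4000 ÷ 0.44704 = 18.790 mph.

Initial speed ≈ 18.8 mph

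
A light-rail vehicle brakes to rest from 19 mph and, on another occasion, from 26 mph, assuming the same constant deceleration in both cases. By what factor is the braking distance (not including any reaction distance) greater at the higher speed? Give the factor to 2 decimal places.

Factor ≈ 1.87

Braking distance d = v²/(2a), so with a fixed, d ∝ v².
Factor = (26/19)² = 1.3684² = 1.8725.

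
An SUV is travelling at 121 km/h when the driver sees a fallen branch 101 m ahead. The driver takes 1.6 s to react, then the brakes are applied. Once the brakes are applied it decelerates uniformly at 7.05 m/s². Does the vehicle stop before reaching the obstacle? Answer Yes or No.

No

121 km/h ÷ 3.6 = 33.6111 m/s.
Reaction distance = 33.6111 × 1.6 = 53.778 m.
Braking distance = v²/(2a) = 1129.706 / 14.100 = 80.121 m.
Total stopping distance = 53.778 + 80.121 = 133.899 m, vs 101 m available — it cannot stop in time and overshoots by 133.899 − 101 = 32.899 m.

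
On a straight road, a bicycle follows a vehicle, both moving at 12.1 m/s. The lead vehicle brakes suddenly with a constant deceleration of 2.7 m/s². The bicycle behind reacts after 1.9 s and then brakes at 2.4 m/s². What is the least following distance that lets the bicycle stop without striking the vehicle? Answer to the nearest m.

Leader travels v²/(2a_L) = 146.410 / 5.400 = 27.113 m before stopping.
Follower covers v·t_r = 12.1000 × 1.9 = 22.990 m while reacting, then v²/(2a_F) = 146.410 / 4.800 = 30.502 m while braking, for a total of 22.990 + 30.502 = 53.492 m.
Since a_F ≤ a_L and the follower starts braking later, the follower is never slower than the leader, so the closest approach is when both have stopped.
Minimum gap = 53.492 − 27.113 = 26.379 m.

Minimum gap ≈ 26 m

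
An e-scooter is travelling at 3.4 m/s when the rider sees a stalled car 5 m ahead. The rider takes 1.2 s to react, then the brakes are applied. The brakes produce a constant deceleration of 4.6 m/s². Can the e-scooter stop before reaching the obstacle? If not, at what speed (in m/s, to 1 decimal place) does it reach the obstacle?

Reaction distance = 3.4000 × 1.2 = 4.080 m.
Braking distance needed to stop: v²/(2a) = 11.560 / 9.200 = 1.257 m, so total needed = 4.080 + 1.257 = 5.337 m > 5 m — it cannot stop.
Distance remaining when braking begins: 5 − 4.080 = 0.920 m.
v² = v₀² − 2a·d = 11.560 − 2 × 4.600 × 0.920 = 3.096 m²/s².
v = √3.096 = 1.760 m/s.

No — it strikes the obstacle at 1.8 m/s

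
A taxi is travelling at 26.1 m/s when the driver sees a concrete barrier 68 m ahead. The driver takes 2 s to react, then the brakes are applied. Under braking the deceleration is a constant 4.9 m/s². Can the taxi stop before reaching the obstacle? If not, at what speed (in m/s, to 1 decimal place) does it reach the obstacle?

No — it strikes the obstacle at 22.9 m/s

Reaction distance = 26.1000 × 2 = 52.200 m.
Braking distance needed to stop: v²/(2a) = 681.210 / 9.800 = 69.511 m, so total needed = 52.200 + 69.511 = 121.711 m > 68 m — it cannot stop.
Distance remaining when braking begins: 68 − 52.200 = 15.800 m.
v² = v₀² − 2a·d = 681.210 − 2 × 4.900 × 15.800 = 526.370 m²/s².
v = √526.370 = 22.943 m/s.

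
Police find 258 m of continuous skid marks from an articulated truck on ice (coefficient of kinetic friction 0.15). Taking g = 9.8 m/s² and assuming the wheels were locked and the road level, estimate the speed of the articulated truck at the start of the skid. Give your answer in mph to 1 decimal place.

Deceleration a = μg = 0.15 × 9.8 = 1.470 m/s².
v = √(2a·d) = √(2 × 1.470 × 258) = √758.520 = 27.5412 m/s.
= 27.5412 ÷ 0.44704 = 61.608 mph.

Initial speed ≈ 61.6 mph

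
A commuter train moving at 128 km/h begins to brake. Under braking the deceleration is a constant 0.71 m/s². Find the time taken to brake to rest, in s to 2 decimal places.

128 km/h ÷ 3.6 = 35.5556 m/s.
Braking time = v/a = 35.5556 / 0.710 = 50.078 s.

Braking time ≈ 50.08 s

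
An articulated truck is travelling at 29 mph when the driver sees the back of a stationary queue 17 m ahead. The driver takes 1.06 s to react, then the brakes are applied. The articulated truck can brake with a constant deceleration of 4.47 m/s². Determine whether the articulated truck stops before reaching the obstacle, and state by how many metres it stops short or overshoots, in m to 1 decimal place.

No — it overshoots by 15.5 m

29 mph × 0.44704 = 12.9642 m/s.
Reaction distance = 12.9642 × 1.06 = 13.742 m.
Braking distance = v²/(2a) = 168.070 / 8.940 = 18.800 m.
Total stopping distance = 13.742 + 18.800 = 32.542 m, vs 17 m available — it cannot stop in time and overshoots by 32.542 − 17 = 15.542 m.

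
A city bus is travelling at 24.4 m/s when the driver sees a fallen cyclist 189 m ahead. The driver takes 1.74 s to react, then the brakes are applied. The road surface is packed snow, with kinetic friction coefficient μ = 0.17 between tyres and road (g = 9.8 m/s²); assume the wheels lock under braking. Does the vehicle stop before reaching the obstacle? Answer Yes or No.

a = μg = 0.17 × 9.8 = 1.666 m/s².
Reaction distance = 24.4000 × 1.74 = 42.456 m.
Braking distance = v²/(2a) = 595.360 / 3.332 = 178.679 m.
Total stopping distance = 42.456 + 178.679 = 221.135 m, vs 189 m available — it cannot stop in time and overshoots by 221.135 − 189 = 32.135 m.

No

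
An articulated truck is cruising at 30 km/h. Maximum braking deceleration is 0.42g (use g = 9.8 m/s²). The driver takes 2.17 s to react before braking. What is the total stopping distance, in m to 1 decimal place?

Total stopping distance ≈ 26.5 m

30 km/h ÷ 3.6 = 8.3333 m/s.
a = 0.42 × 9.8 = 4.116 m/s².
Reaction distance = v·t_r = 8.3333 × 2.17 = 18.083 m.
Braking distance = v²/(2a) = 8.3333² / (2 × 4.116) = 69.444 / 8.232 = 8.436 m.
Total = 18.083 + 8.436 = 26.519 m.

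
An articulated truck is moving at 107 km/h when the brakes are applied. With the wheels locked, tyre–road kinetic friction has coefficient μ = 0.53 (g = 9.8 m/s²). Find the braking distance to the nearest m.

Braking distance ≈ 85 m

107 km/h ÷ 3.6 = 29.7222 m/s.
a = μg = 0.53 × 9.8 = 5.194 m/s².
Braking distance = v²/(2a) = 29.7222² / (2 × 5.194) = 883.409 / 10.388 = 85.041 m.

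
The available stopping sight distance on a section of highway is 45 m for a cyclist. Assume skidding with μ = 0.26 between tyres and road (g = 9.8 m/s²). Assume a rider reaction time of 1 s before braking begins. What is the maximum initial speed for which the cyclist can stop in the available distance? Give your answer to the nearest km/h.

Maximum speed ≈ 46 km/h

a = μg = 0.26 × 9.8 = 2.548 m/s².
Stopping distance: v·t_r + v²/(2a) = 45 with t_r = 1 s and a = 2.548 m/s².
So v² + 5.096 v − 229.32 = 0.
Positive root: v = −a·t_r + √((a·t_r)² + 2a·d) = −2.548 + √(6.492 + 229.32) = 12.8082 m/s.
12.8082 m/s × 3.6 = 46.110 km/h.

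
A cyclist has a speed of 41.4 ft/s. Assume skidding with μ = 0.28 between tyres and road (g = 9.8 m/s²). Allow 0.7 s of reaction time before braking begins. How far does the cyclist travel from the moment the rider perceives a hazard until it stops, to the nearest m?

41.4 ft/s × 0.3048 = 12.6187 m/s.
a = μg = 0.28 × 9.8 = 2.744 m/s².
Reaction distance = v·t_r = 12.6187 × 0.7 = 8.833 m.
Braking distance = v²/(2a) = 12.6187² / (2 × 2.744) = 159.232 / 5.488 = 29.015 m.
Total = 8.833 + 29.015 = 37.848 m.

Total stopping distance ≈ 38 m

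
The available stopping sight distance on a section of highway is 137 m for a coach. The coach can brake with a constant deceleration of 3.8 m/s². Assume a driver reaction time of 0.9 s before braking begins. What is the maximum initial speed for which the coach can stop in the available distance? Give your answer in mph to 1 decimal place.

Maximum speed ≈ 64.9 mph

Stopping distance: v·t_r + v²/(2a) = 137 with t_r = 0.9 s and a = 3.800 m/s².
So v² + 6.840 v − 1041.20 = 0.
Positive root: v = −a·t_r + √((a·t_r)² + 2a·d) = −3.420 + √(11.696 + 1041.20) = 29.0284 m/s.
29.0284 m/s ÷ 0.44704 = 64.935 mph.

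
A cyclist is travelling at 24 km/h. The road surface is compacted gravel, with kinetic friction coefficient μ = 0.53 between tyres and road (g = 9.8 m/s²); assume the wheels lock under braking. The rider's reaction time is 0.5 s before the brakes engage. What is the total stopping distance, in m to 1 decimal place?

24 km/h ÷ 3.6 = 6.6667 m/s.
a = μg = 0.53 × 9.8 = 5.194 m/s².
Reaction distance = v·t_r = 6.6667 × 0.5 = 3.333 m.
Braking distance = v²/(2a) = 6.6667² / (2 × 5.194) = 44.445 / 10.388 = 4.278 m.
Total = 3.333 + 4.278 = 7.611 m.

Total stopping distance ≈ 7.6 m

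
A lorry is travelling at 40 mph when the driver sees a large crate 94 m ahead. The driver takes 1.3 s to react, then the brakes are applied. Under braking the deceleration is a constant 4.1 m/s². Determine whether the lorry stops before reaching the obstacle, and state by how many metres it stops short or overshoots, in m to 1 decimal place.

Yes — it stops 31.8 m short of the obstacle

40 mph × 0.44704 = 17.8816 m/s.
Reaction distance = 17.8816 × 1.3 = 23.246 m.
Braking distance = v²/(2a) = 319.752 / 8.200 = 38.994 m.
Total stopping distance = 23.246 + 38.994 = 62.240 m, vs 94 m available — it stops with 94 − 62.240 = 31.760 m to spare.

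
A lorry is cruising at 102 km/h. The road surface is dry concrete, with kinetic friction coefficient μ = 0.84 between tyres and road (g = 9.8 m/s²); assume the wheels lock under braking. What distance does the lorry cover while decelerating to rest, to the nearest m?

Braking distance ≈ 49 m

102 km/h ÷ 3.6 = 28.3333 m/s.
a = μg = 0.84 × 9.8 = 8.232 m/s².
Braking distance = v²/(2a) = 28.3333² / (2 × 8.232) = 802.776 / 16.464 = 48.759 m.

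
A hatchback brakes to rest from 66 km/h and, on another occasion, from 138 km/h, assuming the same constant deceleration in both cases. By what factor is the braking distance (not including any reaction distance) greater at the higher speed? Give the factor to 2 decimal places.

Braking distance d = v²/(2a), so with a fixed, d ∝ v².
Factor = (138/66)² = 2.0909² = 4.3719.

Factor ≈ 4.37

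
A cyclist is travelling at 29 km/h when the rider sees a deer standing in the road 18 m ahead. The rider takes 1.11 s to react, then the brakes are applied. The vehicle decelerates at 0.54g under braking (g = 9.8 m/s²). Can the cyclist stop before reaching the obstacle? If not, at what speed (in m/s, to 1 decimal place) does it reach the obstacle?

29 km/h ÷ 3.6 = 8.0556 m/s.
a = 0.54 × 9.8 = 5.292 m/s².
Reaction distance = 8.0556 × 1.11 = 8.942 m.
Braking distance = v²/(2a) = 64.893 / 10.584 = 6.131 m.
Total stopping distance = 8.942 + 6.131 = 15.073 m, vs 18 m available — it stops with 18 − 15.073 = 2.927 m to spare.

Yes — it stops about 2.9 m short of the obstacle, so it never reaches it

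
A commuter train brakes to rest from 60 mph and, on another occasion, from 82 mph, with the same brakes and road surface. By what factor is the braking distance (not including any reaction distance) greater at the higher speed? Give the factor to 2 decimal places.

Factor ≈ 1.87

Braking distance d = v²/(2a), so with a fixed, d ∝ v².
Factor = (82/60)² = 1.3667² = 1.8679.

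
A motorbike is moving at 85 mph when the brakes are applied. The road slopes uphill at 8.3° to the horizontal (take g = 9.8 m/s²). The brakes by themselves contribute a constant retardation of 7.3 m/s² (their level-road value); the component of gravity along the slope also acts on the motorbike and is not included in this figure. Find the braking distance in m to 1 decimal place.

85 mph × 0.44704 = 37.9984 m/s.
Gravity along the uphill slope adds to the braking deceleration: a_eff = 7.300 + 9.8·sin 8.3° = 7.300 + 1.415 = 8.715 m/s².
Braking distance = v²/(2a) = 37.9984² / (2 × 8.715) = 1443.878 / 17.430 = 82.839 m.

Braking distance ≈ 82.8 m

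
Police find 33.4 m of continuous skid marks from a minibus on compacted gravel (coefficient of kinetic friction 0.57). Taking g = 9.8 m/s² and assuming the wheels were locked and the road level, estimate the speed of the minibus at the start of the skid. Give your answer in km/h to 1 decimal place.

Initial speed ≈ 69.5 km/h

Deceleration a = μg = 0.57 × 9.8 = 5.586 m/s².
v = √(2a·d) = √(2 × 5.586 × 33.4) = √373.145 = 19.3170 m/s.
= 19.3170 × 3.6 = 69.541 km/h.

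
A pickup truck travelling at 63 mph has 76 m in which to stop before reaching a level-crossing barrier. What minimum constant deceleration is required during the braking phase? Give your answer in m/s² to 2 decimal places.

Required deceleration ≈ 5.22 m/s²

63 mph × 0.44704 = 28.1635 m/s.
v² = 2a·d ⇒ a = v²/(2d) = 28.1635² / (2 × 76.000) = 793.183 / 152.000 = 5.2183 m/s².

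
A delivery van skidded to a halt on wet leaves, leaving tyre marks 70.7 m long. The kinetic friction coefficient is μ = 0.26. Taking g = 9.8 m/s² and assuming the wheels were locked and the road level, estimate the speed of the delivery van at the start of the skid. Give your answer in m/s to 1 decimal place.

Initial speed ≈ 19.0 m/s

Deceleration a = μg = 0.26 × 9.8 = 2.548 m/s².
v = √(2a·d) = √(2 × 2.548 × 70.7) = √360.287 = 18.9812 m/s.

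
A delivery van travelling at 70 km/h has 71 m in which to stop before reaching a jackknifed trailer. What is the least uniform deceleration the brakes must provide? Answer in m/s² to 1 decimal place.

70 km/h ÷ 3.6 = 19.4444 m/s.
v² = 2a·d ⇒ a = v²/(2d) = 19.4444² / (2 × 71.000) = 378.085 / 142.000 = 2.6626 m/s².

Required deceleration ≈ 2.7 m/s²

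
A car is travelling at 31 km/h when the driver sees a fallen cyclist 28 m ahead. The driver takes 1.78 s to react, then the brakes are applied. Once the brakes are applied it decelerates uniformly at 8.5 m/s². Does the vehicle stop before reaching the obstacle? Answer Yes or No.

31 km/h ÷ 3.6 = 8.6111 m/s.
Reaction distance = 8.6111 × 1.78 = 15.328 m.
Braking distance = v²/(2a) = 74.151 / 17.000 = 4.362 m.
Total stopping distance = 15.328 + 4.362 = 19.690 m, vs 28 m available — it stops with 28 − 19.690 = 8.310 m to spare.

Yes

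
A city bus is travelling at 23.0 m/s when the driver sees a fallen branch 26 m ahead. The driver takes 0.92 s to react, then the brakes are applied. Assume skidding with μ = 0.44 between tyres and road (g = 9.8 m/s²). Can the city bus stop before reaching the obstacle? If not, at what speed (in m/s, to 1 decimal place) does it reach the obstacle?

a = μg = 0.44 × 9.8 = 4.312 m/s².
Reaction distance = 23.0000 × 0.92 = 21.160 m.
Braking distance needed to stop: v²/(2a) = 529.000 / 8.624 = 61.340 m, so total needed = 21.160 + 61.340 = 82.500 m > 26 m — it cannot stop.
Distance remaining when braking begins: 26 − 21.160 = 4.840 m.
v² = v₀² − 2a·d = 529.000 − 2 × 4.312 × 4.840 = 487.260 m²/s².
v = √487.260 = 22.074 m/s.

No — it strikes the obstacle at 22.1 m/s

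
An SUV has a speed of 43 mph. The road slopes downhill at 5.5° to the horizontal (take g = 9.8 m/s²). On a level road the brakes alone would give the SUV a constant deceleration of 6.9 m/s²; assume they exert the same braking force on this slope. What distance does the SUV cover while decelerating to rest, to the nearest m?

Braking distance ≈ 31 m

43 mph × 0.44704 = 19.2227 m/s.
Gravity along the downhill slope reduces the braking deceleration: a_eff = 6.900 − 9.8·sin 5.5° = 6.900 − 0.939 = 5.961 m/s².
Braking distance = v²/(2a) = 19.2227² / (2 × 5.961) = 369.512 / 11.922 = 30.994 m.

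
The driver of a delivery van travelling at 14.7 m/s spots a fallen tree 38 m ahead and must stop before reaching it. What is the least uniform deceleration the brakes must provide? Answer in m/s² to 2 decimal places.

Required deceleration ≈ 2.84 m/s²

v² = 2a·d ⇒ a = v²/(2d) = 14.7000² / (2 × 38.000) = 216.090 / 76.000 = 2.8433 m/s².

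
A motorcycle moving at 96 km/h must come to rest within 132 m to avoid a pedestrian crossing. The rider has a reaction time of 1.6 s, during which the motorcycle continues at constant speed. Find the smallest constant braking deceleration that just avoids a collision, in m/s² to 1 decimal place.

Required deceleration ≈ 4.0 m/s²

96 km/h ÷ 3.6 = 26.6667 m/s.
Distance covered during reaction = 26.6667 × 1.6 = 42.667 m.
Distance available for braking: 132 − 42.667 = 89.333 m.
v² = 2a·d ⇒ a = v²/(2d) = 26.6667² / (2 × 89.333) = 711.113 / 178.666 = 3.9801 m/s².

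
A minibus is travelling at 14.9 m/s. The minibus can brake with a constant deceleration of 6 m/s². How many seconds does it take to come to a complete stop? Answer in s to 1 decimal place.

Braking time = v/a = 14.9000 / 6.000 = 2.483 s.

Braking time ≈ 2.5 s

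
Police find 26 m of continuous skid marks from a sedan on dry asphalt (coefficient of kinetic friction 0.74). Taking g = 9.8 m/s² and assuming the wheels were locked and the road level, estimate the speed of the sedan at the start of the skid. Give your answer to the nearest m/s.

Deceleration a = μg = 0.74 × 9.8 = 7.252 m/s².
v = √(2a·d) = √(2 × 7.252 × 26) = √377.104 = 19.4192 m/s.

Initial speed ≈ 19 m/s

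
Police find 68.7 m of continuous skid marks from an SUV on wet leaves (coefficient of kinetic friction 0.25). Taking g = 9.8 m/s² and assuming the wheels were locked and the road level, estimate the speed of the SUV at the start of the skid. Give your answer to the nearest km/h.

Initial speed ≈ 66 km/h

Deceleration a = μg = 0.25 × 9.8 = 2.450 m/s².
v = √(2a·d) = √(2 × 2.450 × 68.7) = √336.630 = 18.3475 m/s.
= 18.3475 × 3.6 = 66.051 km/h.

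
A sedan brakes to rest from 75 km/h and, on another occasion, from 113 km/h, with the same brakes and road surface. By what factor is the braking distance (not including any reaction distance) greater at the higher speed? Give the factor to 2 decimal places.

Braking distance d = v²/(2a), so with a fixed, d ∝ v².
Factor = (113/75)² = 1.5067² = 2.2701.

Factor ≈ 2.27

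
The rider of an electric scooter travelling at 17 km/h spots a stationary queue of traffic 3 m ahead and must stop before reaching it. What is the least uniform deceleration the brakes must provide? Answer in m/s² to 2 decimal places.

Required deceleration ≈ 3.72 m/s²

17 km/h ÷ 3.6 = 4.7222 m/s.
v² = 2a·d ⇒ a = v²/(2d) = 4.7222² / (2 × 3.000) = 22.299 / 6.000 = 3.7165 m/s².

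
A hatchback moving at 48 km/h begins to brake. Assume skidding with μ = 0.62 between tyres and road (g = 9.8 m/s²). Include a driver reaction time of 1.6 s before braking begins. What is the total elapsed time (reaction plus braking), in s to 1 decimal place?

Total time ≈ 3.8 s

48 km/h ÷ 3.6 = 13.3333 m/s.
a = μg = 0.62 × 9.8 = 6.076 m/s².
Braking time = v/a = 13.3333 / 6.076 = 2.194 s.
Total = 1.6 + 2.194 = 3.794 s.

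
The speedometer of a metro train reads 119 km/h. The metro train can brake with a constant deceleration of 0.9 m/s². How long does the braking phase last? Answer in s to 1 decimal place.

119 km/h ÷ 3.6 = 33.0556 m/s.
Braking time = v/a = 33.0556 / 0.900 = 36.728 s.

Braking time ≈ 36.7 s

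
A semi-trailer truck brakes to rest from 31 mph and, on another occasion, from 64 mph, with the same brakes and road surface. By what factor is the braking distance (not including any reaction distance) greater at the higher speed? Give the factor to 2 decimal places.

Factor ≈ 4.26

Braking distance d = v²/(2a), so with a fixed, d ∝ v².
Factor = (64/31)² = 2.0645² = 4.2622.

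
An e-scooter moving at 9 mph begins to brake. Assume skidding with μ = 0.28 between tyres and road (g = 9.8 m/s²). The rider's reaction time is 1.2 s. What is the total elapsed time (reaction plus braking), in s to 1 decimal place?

9 mph × 0.44704 = 4.0234 m/s.
a = μg = 0.28 × 9.8 = 2.744 m/s².
Braking time = v/a = 4.0234 / 2.744 = 1.466 s.
Total = 1.2 + 1.466 = 2.666 s.

Total time ≈ 2.7 s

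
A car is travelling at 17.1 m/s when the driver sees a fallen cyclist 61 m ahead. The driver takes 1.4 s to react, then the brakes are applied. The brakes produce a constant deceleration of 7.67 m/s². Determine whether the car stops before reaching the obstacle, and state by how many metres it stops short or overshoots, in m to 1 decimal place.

Yes — it stops 18.0 m short of the obstacle

Reaction distance = 17.1000 × 1.4 = 23.940 m.
Braking distance = v²/(2a) = 292.410 / 15.340 = 19.062 m.
Total stopping distance = 23.940 + 19.062 = 43.002 m, vs 61 m available — it stops with 61 − 43.002 = 17.998 m to spare.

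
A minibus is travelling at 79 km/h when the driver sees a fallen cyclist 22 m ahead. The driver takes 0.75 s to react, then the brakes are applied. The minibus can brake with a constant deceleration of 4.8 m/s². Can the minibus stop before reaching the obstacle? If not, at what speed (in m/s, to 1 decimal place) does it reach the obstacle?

79 km/h ÷ 3.6 = 21.9444 m/s.
Reaction distance = 21.9444 × 0.75 = 16.458 m.
Braking distance needed to stop: v²/(2a) = 481.557 / 9.600 = 50.162 m, so total needed = 16.458 + 50.162 = 66.620 m > 22 m — it cannot stop.
Distance remaining when braking begins: 22 − 16.458 = 5.542 m.
v² = v₀² − 2a·d = 481.557 − 2 × 4.800 × 5.542 = 428.354 m²/s².
v = √428.354 = 20.697 m/s.

No — it strikes the obstacle at 20.7 m/s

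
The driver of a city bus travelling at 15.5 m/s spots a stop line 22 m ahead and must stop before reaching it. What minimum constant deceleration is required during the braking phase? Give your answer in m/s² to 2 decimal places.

v² = 2a·d ⇒ a = v²/(2d) = 15.5000² / (2 × 22.000) = 240.250 / 44.000 = 5.4602 m/s².

Required deceleration ≈ 5.46 m/s²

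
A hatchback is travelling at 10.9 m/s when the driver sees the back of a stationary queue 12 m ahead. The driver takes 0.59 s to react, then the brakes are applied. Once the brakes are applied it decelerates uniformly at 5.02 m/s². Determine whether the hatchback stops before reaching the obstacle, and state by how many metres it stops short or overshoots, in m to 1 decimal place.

Reaction distance = 10.9000 × 0.59 = 6.431 m.
Braking distance = v²/(2a) = 118.810 / 10.040 = 11.834 m.
Total stopping distance = 6.431 + 11.834 = 18.265 m, vs 12 m available — it cannot stop in time and overshoots by 18.265 − 12 = 6.265 m.

No — it overshoots by 6.3 m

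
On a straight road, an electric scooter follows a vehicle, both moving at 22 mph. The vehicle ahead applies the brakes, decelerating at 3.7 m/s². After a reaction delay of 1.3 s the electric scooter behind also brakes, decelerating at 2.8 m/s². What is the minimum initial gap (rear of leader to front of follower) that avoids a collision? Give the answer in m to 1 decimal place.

22 mph × 0.44704 = 9.8349 m/s.
Leader travels v²/(2a_L) = 96.725 / 7.400 = 13.071 m before stopping.
Follower covers v·t_r = 9.8349 × 1.3 = 12.785 m while reacting, then v²/(2a_F) = 96.725 / 5.600 = 17.272 m while braking, for a total of 12.785 + 17.272 = 30.057 m.
Since a_F ≤ a_L and the follower starts braking later, the follower is never slower than the leader, so the closest approach is when both have stopped.
Minimum gap = 30.057 − 13.071 = 16.986 m.

Minimum gap ≈ 17.0 m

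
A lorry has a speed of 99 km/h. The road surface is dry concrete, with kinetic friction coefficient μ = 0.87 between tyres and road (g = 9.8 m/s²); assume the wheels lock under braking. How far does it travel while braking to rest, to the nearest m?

99 km/h ÷ 3.6 = 27.5000 m/s.
a = μg = 0.87 × 9.8 = 8.526 m/s².
Braking distance = v²/(2a) = 27.5000² / (2 × 8.526) = 756.250 / 17.052 = 44.350 m.

Braking distance ≈ 44 m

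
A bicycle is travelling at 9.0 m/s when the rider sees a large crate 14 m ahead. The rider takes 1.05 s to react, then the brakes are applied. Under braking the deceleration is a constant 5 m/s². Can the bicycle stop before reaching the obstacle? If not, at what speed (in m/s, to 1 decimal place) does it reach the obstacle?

No — it strikes the obstacle at 6.0 m/s

Reaction distance = 9.0000 × 1.05 = 9.450 m.
Braking distance needed to stop: v²/(2a) = 81.000 / 10.000 = 8.100 m, so total needed = 9.450 + 8.100 = 17.550 m > 14 m — it cannot stop.
Distance remaining when braking begins: 14 − 9.450 = 4.550 m.
v² = v₀² − 2a·d = 81.000 − 2 × 5.000 × 4.550 = 35.500 m²/s².
v = √35.500 = 5.958 m/s.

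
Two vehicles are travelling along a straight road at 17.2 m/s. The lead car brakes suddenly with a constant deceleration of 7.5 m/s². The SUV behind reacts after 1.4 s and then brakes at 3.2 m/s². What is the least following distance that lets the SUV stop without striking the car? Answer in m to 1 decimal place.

Leader travels v²/(2a_L) = 295.840 / 15.000 = 19.723 m before stopping.
Follower covers v·t_r = 17.2000 × 1.4 = 24.080 m while reacting, then v²/(2a_F) = 295.840 / 6.400 = 46.225 m while braking, for a total of 24.080 + 46.225 = 70.305 m.
Since a_F ≤ a_L and the follower starts braking later, the follower is never slower than the leader, so the closest approach is when both have stopped.
Minimum gap = 70.305 − 19.723 = 50.582 m.

Minimum gap ≈ 50.6 m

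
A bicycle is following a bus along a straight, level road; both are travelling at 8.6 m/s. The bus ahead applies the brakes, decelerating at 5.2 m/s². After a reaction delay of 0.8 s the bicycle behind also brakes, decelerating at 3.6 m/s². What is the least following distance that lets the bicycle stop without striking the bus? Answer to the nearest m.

Leader travels v²/(2a_L) = 73.960 / 10.400 = 7.112 m before stopping.
Follower covers v·t_r = 8.6000 × 0.8 = 6.880 m while reacting, then v²/(2a_F) = 73.960 / 7.200 = 10.272 m while braking, for a total of 6.880 + 10.272 = 17.152 m.
Since a_F ≤ a_L and the follower starts braking later, the follower is never slower than the leader, so the closest approach is when both have stopped.
Minimum gap = 17.152 − 7.112 = 10.040 m.

Minimum gap ≈ 10 m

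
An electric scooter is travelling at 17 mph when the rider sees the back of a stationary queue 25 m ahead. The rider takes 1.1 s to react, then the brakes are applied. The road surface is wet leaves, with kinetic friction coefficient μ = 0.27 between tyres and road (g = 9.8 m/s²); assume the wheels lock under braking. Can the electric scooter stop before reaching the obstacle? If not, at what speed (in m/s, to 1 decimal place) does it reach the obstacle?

17 mph × 0.44704 = 7.5997 m/s.
a = μg = 0.27 × 9.8 = 2.646 m/s².
Reaction distance = 7.5997 × 1.1 = 8.360 m.
Braking distance = v²/(2a) = 57.755 / 5.292 = 10.914 m.
Total stopping distance = 8.360 + 10.914 = 19.274 m, vs 25 m available — it stops with 25 − 19.274 = 5.726 m to spare.

Yes — it stops about 5.7 m short of the obstacle, so it never reaches it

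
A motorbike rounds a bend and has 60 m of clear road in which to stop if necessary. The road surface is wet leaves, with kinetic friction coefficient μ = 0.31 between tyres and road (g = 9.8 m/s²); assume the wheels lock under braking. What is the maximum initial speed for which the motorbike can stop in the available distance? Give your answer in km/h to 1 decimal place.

Maximum speed ≈ 68.7 km/h

a = μg = 0.31 × 9.8 = 3.038 m/s².
v²/(2a) = d ⇒ v = √(2 × 3.038 × 60) = √364.56 = 19.0935 m/s.
19.0935 m/s × 3.6 = 68.737 km/h.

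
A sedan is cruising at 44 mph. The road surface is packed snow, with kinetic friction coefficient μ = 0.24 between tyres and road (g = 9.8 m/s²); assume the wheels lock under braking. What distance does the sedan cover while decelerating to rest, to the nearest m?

44 mph × 0.44704 = 19.6698 m/s.
a = μg = 0.24 × 9.8 = 2.352 m/s².
Braking distance = v²/(2a) = 19.6698² / (2 × 2.352) = 386.901 / 4.704 = 82.249 m.

Braking distance ≈ 82 m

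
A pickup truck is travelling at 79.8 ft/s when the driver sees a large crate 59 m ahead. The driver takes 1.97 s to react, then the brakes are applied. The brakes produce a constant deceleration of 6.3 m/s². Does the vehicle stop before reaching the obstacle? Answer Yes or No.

No

79.8 ft/s × 0.3048 = 24.3230 m/s.
Reaction distance = 24.3230 × 1.97 = 47.916 m.
Braking distance = v²/(2a) = 591.608 / 12.600 = 46.953 m.
Total stopping distance = 47.916 + 46.953 = 94.869 m, vs 59 m available — it cannot stop in time and overshoots by 94.869 − 59 = 35.869 m.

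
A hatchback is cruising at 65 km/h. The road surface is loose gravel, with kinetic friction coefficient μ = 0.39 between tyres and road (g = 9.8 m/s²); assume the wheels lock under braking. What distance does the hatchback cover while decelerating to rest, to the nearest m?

65 km/h ÷ 3.6 = 18.0556 m/s.
a = μg = 0.39 × 9.8 = 3.822 m/s².
Braking distance = v²/(2a) = 18.0556² / (2 × 3.822) = 326.005 / 7.644 = 42.648 m.

Braking distance ≈ 43 m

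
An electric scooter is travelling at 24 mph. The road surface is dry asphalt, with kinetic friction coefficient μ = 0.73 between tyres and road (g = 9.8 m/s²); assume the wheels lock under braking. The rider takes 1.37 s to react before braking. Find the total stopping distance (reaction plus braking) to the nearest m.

Total stopping distance ≈ 23 m

24 mph × 0.44704 = 10.7290 m/s.
a = μg = 0.73 × 9.8 = 7.154 m/s².
Reaction distance = v·t_r = 10.7290 × 1.37 = 14.699 m.
Braking distance = v²/(2a) = 10.7290² / (2 × 7.154) = 115.111 / 14.308 = 8.045 m.
Total = 14.699 + 8.045 = 22.744 m.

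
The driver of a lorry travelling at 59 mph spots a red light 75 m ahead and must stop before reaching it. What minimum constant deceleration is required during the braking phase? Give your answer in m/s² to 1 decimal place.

59 mph × 0.44704 = 26.3754 m/s.
v² = 2a·d ⇒ a = v²/(2d) = 26.3754² / (2 × 75.000) = 695.662 / 150.000 = 4.6377 m/s².

Required deceleration ≈ 4.6 m/s²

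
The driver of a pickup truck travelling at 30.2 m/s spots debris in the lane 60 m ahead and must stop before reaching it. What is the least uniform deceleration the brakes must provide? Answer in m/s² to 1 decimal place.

Required deceleration ≈ 7.6 m/s²

v² = 2a·d ⇒ a = v²/(2d) = 30.2000² / (2 × 60.000) = 912.040 / 120.000 = 7.6003 m/s².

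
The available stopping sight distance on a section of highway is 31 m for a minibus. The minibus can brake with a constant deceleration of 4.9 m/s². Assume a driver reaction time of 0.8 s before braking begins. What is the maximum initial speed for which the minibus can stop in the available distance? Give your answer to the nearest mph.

Stopping distance: v·t_r + v²/(2a) = 31 with t_r = 0.8 s and a = 4.900 m/s².
So v² + 7.840 v − 303.80 = 0.
Positive root: v = −a·t_r + √((a·t_r)² + 2a·d) = −3.920 + √(15.366 + 303.80) = 13.9452 m/s.
13.9452 m/s ÷ 0.44704 = 31.195 mph.

Maximum speed ≈ 31 mph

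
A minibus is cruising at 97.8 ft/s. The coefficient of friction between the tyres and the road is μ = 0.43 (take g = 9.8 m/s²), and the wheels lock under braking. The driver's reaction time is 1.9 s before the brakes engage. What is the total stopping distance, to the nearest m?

97.8 ft/s × 0.3048 = 29.8094 m/s.
a = μg = 0.43 × 9.8 = 4.214 m/s².
Reaction distance = v·t_r = 29.8094 × 1.9 = 56.638 m.
Braking distance = v²/(2a) = 29.8094² / (2 × 4.214) = 888.600 / 8.428 = 105.434 m.
Total = 56.638 + 105.434 = 162.072 m.

Total stopping distance ≈ 162 m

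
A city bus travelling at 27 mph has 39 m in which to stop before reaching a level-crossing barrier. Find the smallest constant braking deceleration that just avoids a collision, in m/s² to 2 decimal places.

Required deceleration ≈ 1.87 m/s²

27 mph × 0.44704 = 12.0701 m/s.
v² = 2a·d ⇒ a = v²/(2d) = 12.0701² / (2 × 39.000) = 145.687 / 78.000 = 1.8678 m/s².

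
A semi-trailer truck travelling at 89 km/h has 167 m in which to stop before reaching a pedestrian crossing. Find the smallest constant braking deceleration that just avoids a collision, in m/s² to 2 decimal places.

89 km/h ÷ 3.6 = 24.7222 m/s.
v² = 2a·d ⇒ a = v²/(2d) = 24.7222² / (2 × 167.000) = 611.187 / 334.000 = 1.8299 m/s².

Required deceleration ≈ 1.83 m/s²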